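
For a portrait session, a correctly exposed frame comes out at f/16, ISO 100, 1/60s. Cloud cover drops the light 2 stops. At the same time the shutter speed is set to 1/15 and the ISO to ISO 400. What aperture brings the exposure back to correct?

f/32

Scene light: 2 stops darker.
Shutter speed: 1/60 → 1/30 → 1/15 — 2 stops longer (brighter).
ISO: 100 → 200 → 400 — 2 stops raised (brighter).
Net so far: 2 stops brighter. Aperture: f/16 → f/22 → f/32.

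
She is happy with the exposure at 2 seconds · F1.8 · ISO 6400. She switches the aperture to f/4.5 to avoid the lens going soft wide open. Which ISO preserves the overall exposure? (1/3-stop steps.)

ISO 40000

Aperture: f/1.8 → f/2 → f/2.2 → f/2.5 → f/2.8 → f/3.2 → f/3.5 → f/4 → f/4.5 — 2 2/3 stops narrower (darker).
Need 2 2/3 stops brighter from the ISO: 6400 → 8000 → 10000 → 12800 → 16000 → 20000 → 25600 → 32000 → 40000.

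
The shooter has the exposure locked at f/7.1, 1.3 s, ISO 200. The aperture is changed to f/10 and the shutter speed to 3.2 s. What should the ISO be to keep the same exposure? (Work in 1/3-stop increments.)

Aperture: f/7.1 → f/8 → f/9 → f/10 — 1 stop stopped down (darker).
Shutter speed: 1.3 → 1.6 → 2 → 2.5 → 3.2 — 1 1/3 stops longer (brighter).
Net change so far: 1/3 stop brighter. Offset with the ISO: 200 → 160.

ISO 160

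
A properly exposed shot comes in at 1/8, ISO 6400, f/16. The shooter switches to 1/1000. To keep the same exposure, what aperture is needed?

Shutter speed: 1/8 → 1/15 → 1/30 → 1/60 → 1/125 → 1/250 → 1/500 → 1/1000 — 7 stops shorter (darker).
Need 7 stops brighter from the aperture: f/16 → f/11 → f/8 → f/5.6 → f/4 → f/2.8 → f/2 → f/1.4.

f/1.4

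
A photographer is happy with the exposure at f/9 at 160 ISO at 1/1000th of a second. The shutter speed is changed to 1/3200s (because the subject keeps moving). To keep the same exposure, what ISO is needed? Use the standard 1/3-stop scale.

Shutter speed: 1/1000 → 1/1250 → 1/1600 → 1/2000 → 1/2500 → 1/3200 — 1 2/3 stops shorter (darker).
Need 1 2/3 stops brighter from the ISO: 160 → 200 → 250 → 320 → 400 → 500.

ISO 500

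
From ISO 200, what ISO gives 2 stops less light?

ISO: 200 → 100 → 50 — 2 stops dropped (darker).

ISO 50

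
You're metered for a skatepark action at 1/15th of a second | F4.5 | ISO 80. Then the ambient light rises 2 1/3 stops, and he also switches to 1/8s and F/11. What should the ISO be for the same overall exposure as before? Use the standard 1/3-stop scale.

Scene light: 2 1/3 stops brighter.
Shutter speed: 1/15 → 1/13 → 1/10 → 1/8 — 1 stop longer (brighter).
Aperture: f/4.5 → f/5 → f/5.6 → f/6.3 → f/7.1 → f/8 → f/9 → f/10 → f/11 — 2 2/3 stops stopped down (darker).
Net so far: 2/3 stop brighter. ISO: 80 → 64 → 50.

ISO 50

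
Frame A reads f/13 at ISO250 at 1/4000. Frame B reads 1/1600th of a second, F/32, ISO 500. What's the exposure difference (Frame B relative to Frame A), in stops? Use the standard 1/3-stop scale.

1/3 stop darker

Aperture: f/13 → f/14 → f/16 → f/18 → f/20 → f/22 → f/25 → f/29 → f/32 — 2 2/3 stops narrower (darker).
Shutter speed: 1/4000 → 1/3200 → 1/2500 → 1/2000 → 1/1600 — 1 1/3 stops longer (brighter).
ISO: 250 → 320 → 400 → 500 — 1 stop higher (brighter).
Net: −2 2/3 +1 1/3 +1 = −1/3 stops.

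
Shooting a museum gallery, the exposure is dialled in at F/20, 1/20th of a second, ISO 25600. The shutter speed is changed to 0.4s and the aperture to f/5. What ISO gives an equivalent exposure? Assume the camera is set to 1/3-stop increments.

Shutter speed: 1/20 → 1/15 → 1/13 → 1/10 → 1/8 → 1/6 → 1/5 → 1/4 → 0.3 → 0.4 — 3 stops slower (brighter).
Aperture: f/20 → f/18 → f/16 → f/14 → f/13 → f/11 → f/10 → f/9 → f/8 → f/7.1 → f/6.3 → f/5.6 → f/5 — 4 stops wider (brighter).
Net change so far: 7 stops brighter. Offset with the ISO: 25600 → 20000 → 16000 → 12800 → 10000 → 8000 → 6400 → 5000 → 4000 → 3200 → 2500 → 2000 → 1600 → 1250 → 1000 → 800 → 640 → 500 → 400 → 320 → 250 → 200.

ISO 200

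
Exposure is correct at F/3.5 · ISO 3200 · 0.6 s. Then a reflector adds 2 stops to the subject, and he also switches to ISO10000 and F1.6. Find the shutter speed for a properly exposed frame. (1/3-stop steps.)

1/100s

Scene light: 2 stops brighter.
ISO: 3200 → 4000 → 5000 → 6400 → 8000 → 10000 — 1 2/3 stops raised (brighter).
Aperture: f/3.5 → f/3.2 → f/2.8 → f/2.5 → f/2.2 → f/2 → f/1.8 → f/1.6 — 2 1/3 stops wider (brighter).
Net so far: 6 stops brighter. Shutter speed: 0.6 → 0.5 → 0.4 → 0.3 → 1/4 → 1/5 → 1/6 → 1/8 → 1/10 → 1/13 → 1/15 → 1/20 → 1/25 → 1/30 → 1/40 → 1/50 → 1/60 → 1/80 → 1/100.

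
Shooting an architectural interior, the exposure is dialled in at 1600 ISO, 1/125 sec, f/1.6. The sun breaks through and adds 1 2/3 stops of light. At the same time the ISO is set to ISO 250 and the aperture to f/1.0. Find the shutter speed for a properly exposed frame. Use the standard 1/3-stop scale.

Scene light: 1 2/3 stops brighter.
ISO: 1600 → 1250 → 1000 → 800 → 640 → 500 → 400 → 320 → 250 — 2 2/3 stops lower (darker).
Aperture: f/1.6 → f/1.4 → f/1.2 → f/1.1 → f/1.0 — 1 1/3 stops wider (brighter).
Net so far: 1/3 stop brighter. Shutter speed: 1/125 → 1/160.

1/160s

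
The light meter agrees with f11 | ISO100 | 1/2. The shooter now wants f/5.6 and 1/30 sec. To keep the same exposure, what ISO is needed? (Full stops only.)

Aperture: f/11 → f/8 → f/5.6 — 2 stops larger aperture (brighter).
Shutter speed: 1/2 → 1/4 → 1/8 → 1/15 → 1/30 — 4 stops faster (darker).
Net change so far: 2 stops darker. Offset with the ISO: 100 → 200 → 400.

ISO 400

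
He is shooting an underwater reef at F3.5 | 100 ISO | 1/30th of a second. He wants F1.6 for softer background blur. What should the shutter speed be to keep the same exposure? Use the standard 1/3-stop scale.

Aperture: f/3.5 → f/3.2 → f/2.8 → f/2.5 → f/2.2 → f/2 → f/1.8 → f/1.6 — 2 1/3 stops larger aperture (brighter).
Need 2 1/3 stops darker from the shutter speed: 1/30 → 1/40 → 1/50 → 1/60 → 1/80 → 1/100 → 1/125 → 1/160.

1/160s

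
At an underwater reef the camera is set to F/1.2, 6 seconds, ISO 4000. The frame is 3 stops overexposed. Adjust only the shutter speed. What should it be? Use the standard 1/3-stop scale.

0.8 s

Overexposed by 3 stops → need 3 stops darker.
Shutter speed: 6 → 5 → 4 → 3.2 → 2.5 → 2 → 1.6 → 1.3 → 1 → 0.8.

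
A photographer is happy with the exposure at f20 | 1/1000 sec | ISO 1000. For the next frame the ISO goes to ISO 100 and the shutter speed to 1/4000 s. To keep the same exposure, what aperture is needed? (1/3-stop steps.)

ISO: 1000 → 800 → 640 → 500 → 400 → 320 → 250 → 200 → 160 → 125 → 100 — 3 1/3 stops lower (darker).
Shutter speed: 1/1000 → 1/1250 → 1/1600 → 1/2000 → 1/2500 → 1/3200 → 1/4000 — 2 stops faster (darker).
Net change so far: 5 1/3 stops darker. Offset with the aperture: f/20 → f/18 → f/16 → f/14 → f/13 → f/11 → f/10 → f/9 → f/8 → f/7.1 → f/6.3 → f/5.6 → f/5 → f/4.5 → f/4 → f/3.5 → f/3.2.

f/3.2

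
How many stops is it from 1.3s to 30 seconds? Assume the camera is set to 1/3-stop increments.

1.3 → 1.6 → 2 → 2.5 → 3.2 → 4 → 5 → 6 → 8 → 10 → 13 → 15 → 20 → 25 → 30 — count the steps: 14 third-stops = 4 2/3 stops.

4 2/3 stops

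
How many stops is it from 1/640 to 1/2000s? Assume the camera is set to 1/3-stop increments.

1 2/3 stops

1/640 → 1/800 → 1/1000 → 1/1250 → 1/1600 → 1/2000 — count the steps: 5 third-stops = 1 2/3 stops.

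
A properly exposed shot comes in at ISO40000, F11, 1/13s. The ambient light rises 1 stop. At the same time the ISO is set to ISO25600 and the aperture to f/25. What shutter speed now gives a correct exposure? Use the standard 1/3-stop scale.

Scene light: 1 stop brighter.
ISO: 40000 → 32000 → 25600 — 2/3 stop lower (darker).
Aperture: f/11 → f/13 → f/14 → f/16 → f/18 → f/20 → f/22 → f/25 — 2 1/3 stops stopped down (darker).
Net so far: 2 stops darker. Shutter speed: 1/13 → 1/10 → 1/8 → 1/6 → 1/5 → 1/4 → 0.3.

0.3 s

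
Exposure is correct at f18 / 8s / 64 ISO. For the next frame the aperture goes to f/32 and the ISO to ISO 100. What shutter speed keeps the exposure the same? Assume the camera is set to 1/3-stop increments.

15 s

Aperture: f/18 → f/20 → f/22 → f/25 → f/29 → f/32 — 1 2/3 stops narrower (darker).
ISO: 64 → 80 → 100 — 2/3 stop higher (brighter).
Net change so far: 1 stop darker. Offset with the shutter speed: 8 → 10 → 13 → 15.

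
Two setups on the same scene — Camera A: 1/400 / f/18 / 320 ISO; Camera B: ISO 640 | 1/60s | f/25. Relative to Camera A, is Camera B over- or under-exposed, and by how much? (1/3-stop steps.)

2 2/3 stops brighter

Aperture: f/18 → f/20 → f/22 → f/25 — 1 stop stopped down (darker).
Shutter speed: 1/400 → 1/320 → 1/250 → 1/200 → 1/160 → 1/125 → 1/100 → 1/80 → 1/60 — 2 2/3 stops slower (brighter).
ISO: 320 → 400 → 500 → 640 — 1 stop raised (brighter).
Net: −1 +2 2/3 +1 = +2 2/3 stops.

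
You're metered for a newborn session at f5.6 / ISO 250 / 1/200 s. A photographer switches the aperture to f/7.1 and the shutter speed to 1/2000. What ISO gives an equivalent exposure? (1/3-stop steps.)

Aperture: f/5.6 → f/6.3 → f/7.1 — 2/3 stop stopped down (darker).
Shutter speed: 1/200 → 1/250 → 1/320 → 1/400 → 1/500 → 1/640 → 1/800 → 1/1000 → 1/1250 → 1/1600 → 1/2000 — 3 1/3 stops faster (darker).
Net change so far: 4 stops darker. Offset with the ISO: 250 → 320 → 400 → 500 → 640 → 800 → 1000 → 1250 → 1600 → 2000 → 2500 → 3200 → 4000.

ISO 4000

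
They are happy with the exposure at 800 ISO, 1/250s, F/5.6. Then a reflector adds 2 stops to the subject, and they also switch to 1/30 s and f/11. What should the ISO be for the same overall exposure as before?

Scene light: 2 stops brighter.
Shutter speed: 1/250 → 1/125 → 1/60 → 1/30 — 3 stops slower (brighter).
Aperture: f/5.6 → f/8 → f/11 — 2 stops stopped down (darker).
Net so far: 3 stops brighter. ISO: 800 → 400 → 200 → 100.

ISO 100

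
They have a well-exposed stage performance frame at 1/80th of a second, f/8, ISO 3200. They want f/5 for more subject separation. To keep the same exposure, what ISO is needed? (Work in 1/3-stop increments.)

Aperture: f/8 → f/7.1 → f/6.3 → f/5.6 → f/5 — 1 1/3 stops opened up (brighter).
Need 1 1/3 stops darker from the ISO: 3200 → 2500 → 2000 → 1600 → 1250.

ISO 1250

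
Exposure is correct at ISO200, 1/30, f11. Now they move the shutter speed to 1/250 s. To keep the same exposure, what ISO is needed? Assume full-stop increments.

Shutter speed: 1/30 → 1/60 → 1/125 → 1/250 — 3 stops faster (darker).
Need 3 stops brighter from the ISO: 200 → 400 → 800 → 1600.

ISO 1600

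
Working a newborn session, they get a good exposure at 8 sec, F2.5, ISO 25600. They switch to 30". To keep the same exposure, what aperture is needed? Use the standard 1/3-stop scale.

Shutter speed: 8 → 10 → 13 → 15 → 20 → 25 → 30 — 2 stops slower (brighter).
Need 2 stops darker from the aperture: f/2.5 → f/2.8 → f/3.2 → f/3.5 → f/4 → f/4.5 → f/5.

f/5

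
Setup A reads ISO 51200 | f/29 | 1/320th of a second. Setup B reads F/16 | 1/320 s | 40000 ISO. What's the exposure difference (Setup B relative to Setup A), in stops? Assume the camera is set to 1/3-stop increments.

1 1/3 stops brighter

Aperture: f/29 → f/25 → f/22 → f/20 → f/18 → f/16 — 1 2/3 stops larger aperture (brighter).
Shutter speed: unchanged.
ISO: 51200 → 40000 — 1/3 stop dropped (darker).
Net: +1 2/3 −1/3 = +1 1/3 stops.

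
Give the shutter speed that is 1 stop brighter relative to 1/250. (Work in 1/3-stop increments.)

1/125s

Shutter speed: 1/250 → 1/200 → 1/160 → 1/125 — 1 stop slower (brighter).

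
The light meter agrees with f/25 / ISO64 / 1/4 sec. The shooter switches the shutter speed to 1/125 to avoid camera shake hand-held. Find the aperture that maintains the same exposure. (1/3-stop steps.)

f/4.5

Shutter speed: 1/4 → 1/5 → 1/6 → 1/8 → 1/10 → 1/13 → 1/15 → 1/20 → 1/25 → 1/30 → 1/40 → 1/50 → 1/60 → 1/80 → 1/100 → 1/125 — 5 stops faster (darker).
Need 5 stops brighter from the aperture: f/25 → f/22 → f/20 → f/18 → f/16 → f/14 → f/13 → f/11 → f/10 → f/9 → f/8 → f/7.1 → f/6.3 → f/5.6 → f/5 → f/4.5.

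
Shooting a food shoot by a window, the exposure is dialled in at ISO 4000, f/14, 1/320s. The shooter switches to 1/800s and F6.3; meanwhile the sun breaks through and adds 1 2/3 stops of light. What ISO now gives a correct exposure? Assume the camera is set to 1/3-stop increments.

ISO 640

Scene light: 1 2/3 stops brighter.
Shutter speed: 1/320 → 1/400 → 1/500 → 1/640 → 1/800 — 1 1/3 stops shorter (darker).
Aperture: f/14 → f/13 → f/11 → f/10 → f/9 → f/8 → f/7.1 → f/6.3 — 2 1/3 stops wider (brighter).
Net so far: 2 2/3 stops brighter. ISO: 4000 → 3200 → 2500 → 2000 → 1600 → 1250 → 1000 → 800 → 640.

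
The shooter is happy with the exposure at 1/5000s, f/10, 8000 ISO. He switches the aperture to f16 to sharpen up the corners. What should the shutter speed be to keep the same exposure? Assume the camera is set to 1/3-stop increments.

Aperture: f/10 → f/11 → f/13 → f/14 → f/16 — 1 1/3 stops smaller aperture (darker).
Need 1 1/3 stops brighter from the shutter speed: 1/5000 → 1/4000 → 1/3200 → 1/2500 → 1/2000.

1/2000s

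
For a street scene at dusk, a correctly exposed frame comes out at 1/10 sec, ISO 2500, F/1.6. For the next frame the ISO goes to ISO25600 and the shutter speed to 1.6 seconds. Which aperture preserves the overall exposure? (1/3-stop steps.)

f/20

ISO: 2500 → 3200 → 4000 → 5000 → 6400 → 8000 → 10000 → 12800 → 16000 → 20000 → 25600 — 3 1/3 stops raised (brighter).
Shutter speed: 1/10 → 1/8 → 1/6 → 1/5 → 1/4 → 0.3 → 0.4 → 0.5 → 0.6 → 0.8 → 1 → 1.3 → 1.6 — 4 stops longer (brighter).
Net change so far: 7 1/3 stops brighter. Offset with the aperture: f/1.6 → f/1.8 → f/2 → f/2.2 → f/2.5 → f/2.8 → f/3.2 → f/3.5 → f/4 → f/4.5 → f/5 → f/5.6 → f/6.3 → f/7.1 → f/8 → f/9 → f/10 → f/11 → f/13 → f/14 → f/16 → f/18 → f/20.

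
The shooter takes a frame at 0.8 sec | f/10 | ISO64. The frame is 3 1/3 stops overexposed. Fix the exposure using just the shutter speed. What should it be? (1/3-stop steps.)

1/13s

Overexposed by 3 1/3 stops → need 3 1/3 stops darker.
Shutter speed: 0.8 → 0.6 → 0.5 → 0.4 → 0.3 → 1/4 → 1/5 → 1/6 → 1/8 → 1/10 → 1/13.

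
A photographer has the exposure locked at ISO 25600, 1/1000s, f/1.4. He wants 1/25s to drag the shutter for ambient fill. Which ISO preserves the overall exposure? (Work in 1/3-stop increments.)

ISO 640

Shutter speed: 1/1000 → 1/800 → 1/640 → 1/500 → 1/400 → 1/320 → 1/250 → 1/200 → 1/160 → 1/125 → 1/100 → 1/80 → 1/60 → 1/50 → 1/40 → 1/30 → 1/25 — 5 1/3 stops longer (brighter).
Need 5 1/3 stops darker from the ISO: 25600 → 20000 → 16000 → 12800 → 10000 → 8000 → 6400 → 5000 → 4000 → 3200 → 2500 → 2000 → 1600 → 1250 → 1000 → 800 → 640.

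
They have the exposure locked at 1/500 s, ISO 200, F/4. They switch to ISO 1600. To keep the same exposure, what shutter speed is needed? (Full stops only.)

1/4000s

ISO: 200 → 400 → 800 → 1600 — 3 stops raised (brighter).
Need 3 stops darker from the shutter speed: 1/500 → 1/1000 → 1/2000 → 1/4000.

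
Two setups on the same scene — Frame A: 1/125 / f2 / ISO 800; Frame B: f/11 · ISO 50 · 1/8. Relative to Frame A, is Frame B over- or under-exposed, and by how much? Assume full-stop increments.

5 stops darker

Aperture: f/2 → f/2.8 → f/4 → f/5.6 → f/8 → f/11 — 5 stops smaller aperture (darker).
Shutter speed: 1/125 → 1/60 → 1/30 → 1/15 → 1/8 — 4 stops slower (brighter).
ISO: 800 → 400 → 200 → 100 → 50 — 4 stops lower (darker).
Net: −5 +4 −4 = −5 stops.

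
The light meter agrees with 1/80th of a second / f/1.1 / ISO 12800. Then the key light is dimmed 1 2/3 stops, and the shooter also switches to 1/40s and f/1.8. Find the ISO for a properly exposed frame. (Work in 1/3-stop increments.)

ISO 51200

Scene light: 1 2/3 stops darker.
Shutter speed: 1/80 → 1/60 → 1/50 → 1/40 — 1 stop longer (brighter).
Aperture: f/1.1 → f/1.2 → f/1.4 → f/1.6 → f/1.8 — 1 1/3 stops smaller aperture (darker).
Net so far: 2 stops darker. ISO: 12800 → 16000 → 20000 → 25600 → 32000 → 40000 → 51200.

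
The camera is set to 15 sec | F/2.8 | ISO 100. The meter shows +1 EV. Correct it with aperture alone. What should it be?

Overexposed by 1 stop → need 1 stop darker.
Aperture: f/2.8 → f/4.

f/4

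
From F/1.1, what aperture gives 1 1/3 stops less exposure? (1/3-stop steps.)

f/1.8

Aperture: f/1.1 → f/1.2 → f/1.4 → f/1.6 → f/1.8 — 1 1/3 stops stopped down (darker).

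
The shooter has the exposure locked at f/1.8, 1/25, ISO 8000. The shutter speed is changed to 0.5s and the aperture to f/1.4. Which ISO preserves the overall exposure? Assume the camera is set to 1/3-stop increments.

ISO 400

Shutter speed: 1/25 → 1/20 → 1/15 → 1/13 → 1/10 → 1/8 → 1/6 → 1/5 → 1/4 → 0.3 → 0.4 → 0.5 — 3 2/3 stops longer (brighter).
Aperture: f/1.8 → f/1.6 → f/1.4 — 2/3 stop opened up (brighter).
Net change so far: 4 1/3 stops brighter. Offset with the ISO: 8000 → 6400 → 5000 → 4000 → 3200 → 2500 → 2000 → 1600 → 1250 → 1000 → 800 → 640 → 500 → 400.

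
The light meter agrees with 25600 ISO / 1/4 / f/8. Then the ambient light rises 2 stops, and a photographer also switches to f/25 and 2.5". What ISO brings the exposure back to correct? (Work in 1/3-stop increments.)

ISO 6400

Scene light: 2 stops brighter.
Aperture: f/8 → f/9 → f/10 → f/11 → f/13 → f/14 → f/16 → f/18 → f/20 → f/22 → f/25 — 3 1/3 stops smaller aperture (darker).
Shutter speed: 1/4 → 0.3 → 0.4 → 0.5 → 0.6 → 0.8 → 1 → 1.3 → 1.6 → 2 → 2.5 — 3 1/3 stops longer (brighter).
Net so far: 2 stops brighter. ISO: 25600 → 20000 → 16000 → 12800 → 10000 → 8000 → 6400.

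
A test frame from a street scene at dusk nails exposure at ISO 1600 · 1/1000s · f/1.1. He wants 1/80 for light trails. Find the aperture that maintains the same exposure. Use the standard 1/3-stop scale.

f/4

Shutter speed: 1/1000 → 1/800 → 1/640 → 1/500 → 1/400 → 1/320 → 1/250 → 1/200 → 1/160 → 1/125 → 1/100 → 1/80 — 3 2/3 stops longer (brighter).
Need 3 2/3 stops darker from the aperture: f/1.1 → f/1.2 → f/1.4 → f/1.6 → f/1.8 → f/2 → f/2.2 → f/2.5 → f/2.8 → f/3.2 → f/3.5 → f/4.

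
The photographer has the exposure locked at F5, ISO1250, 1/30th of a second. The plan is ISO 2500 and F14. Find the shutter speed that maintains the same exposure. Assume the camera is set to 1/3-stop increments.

ISO: 1250 → 1600 → 2000 → 2500 — 1 stop raised (brighter).
Aperture: f/5 → f/5.6 → f/6.3 → f/7.1 → f/8 → f/9 → f/10 → f/11 → f/13 → f/14 — 3 stops smaller aperture (darker).
Net change so far: 2 stops darker. Offset with the shutter speed: 1/30 → 1/25 → 1/20 → 1/15 → 1/13 → 1/10 → 1/8.

1/8s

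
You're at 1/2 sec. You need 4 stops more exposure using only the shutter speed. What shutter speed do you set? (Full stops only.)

Shutter speed: 1/2 → 1 → 2 → 4 → 8 — 4 stops longer (brighter).

8 s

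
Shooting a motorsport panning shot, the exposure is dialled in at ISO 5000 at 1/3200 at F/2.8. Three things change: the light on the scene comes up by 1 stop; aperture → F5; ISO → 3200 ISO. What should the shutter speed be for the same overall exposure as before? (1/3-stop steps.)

Scene light: 1 stop brighter.
Aperture: f/2.8 → f/3.2 → f/3.5 → f/4 → f/4.5 → f/5 — 1 2/3 stops smaller aperture (darker).
ISO: 5000 → 4000 → 3200 — 2/3 stop dropped (darker).
Net so far: 1 1/3 stops darker. Shutter speed: 1/3200 → 1/2500 → 1/2000 → 1/1600 → 1/1250.

1/1250s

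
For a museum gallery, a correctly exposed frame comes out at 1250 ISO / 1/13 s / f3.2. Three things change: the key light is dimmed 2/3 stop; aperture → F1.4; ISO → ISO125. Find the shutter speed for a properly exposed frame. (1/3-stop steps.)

1/4s

Scene light: 2/3 stop darker.
Aperture: f/3.2 → f/2.8 → f/2.5 → f/2.2 → f/2 → f/1.8 → f/1.6 → f/1.4 — 2 1/3 stops wider (brighter).
ISO: 1250 → 1000 → 800 → 640 → 500 → 400 → 320 → 250 → 200 → 160 → 125 — 3 1/3 stops lower (darker).
Net so far: 1 2/3 stops darker. Shutter speed: 1/13 → 1/10 → 1/8 → 1/6 → 1/5 → 1/4.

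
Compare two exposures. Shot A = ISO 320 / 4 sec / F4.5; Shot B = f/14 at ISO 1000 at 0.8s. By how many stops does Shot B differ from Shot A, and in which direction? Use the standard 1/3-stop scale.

4 stops darker

Aperture: f/4.5 → f/5 → f/5.6 → f/6.3 → f/7.1 → f/8 → f/9 → f/10 → f/11 → f/13 → f/14 — 3 1/3 stops narrower (darker).
Shutter speed: 4 → 3.2 → 2.5 → 2 → 1.6 → 1.3 → 1 → 0.8 — 2 1/3 stops shorter (darker).
ISO: 320 → 400 → 500 → 640 → 800 → 1000 — 1 2/3 stops higher (brighter).
Net: −3 1/3 −2 1/3 +1 2/3 = −4 stops.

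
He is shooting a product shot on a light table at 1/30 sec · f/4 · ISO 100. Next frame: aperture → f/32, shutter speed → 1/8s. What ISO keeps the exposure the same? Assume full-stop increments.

Aperture: f/4 → f/5.6 → f/8 → f/11 → f/16 → f/22 → f/32 — 6 stops smaller aperture (darker).
Shutter speed: 1/30 → 1/15 → 1/8 — 2 stops slower (brighter).
Net change so far: 4 stops darker. Offset with the ISO: 100 → 200 → 400 → 800 → 1600.

ISO 1600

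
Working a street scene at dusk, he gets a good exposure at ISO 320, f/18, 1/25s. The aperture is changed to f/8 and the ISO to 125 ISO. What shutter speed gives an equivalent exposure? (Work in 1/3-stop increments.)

1/50s

Aperture: f/18 → f/16 → f/14 → f/13 → f/11 → f/10 → f/9 → f/8 — 2 1/3 stops wider (brighter).
ISO: 320 → 250 → 200 → 160 → 125 — 1 1/3 stops lower (darker).
Net change so far: 1 stop brighter. Offset with the shutter speed: 1/25 → 1/30 → 1/40 → 1/50.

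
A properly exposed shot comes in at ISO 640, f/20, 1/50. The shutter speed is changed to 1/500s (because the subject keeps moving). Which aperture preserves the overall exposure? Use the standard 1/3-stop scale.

f/6.3

Shutter speed: 1/50 → 1/60 → 1/80 → 1/100 → 1/125 → 1/160 → 1/200 → 1/250 → 1/320 → 1/400 → 1/500 — 3 1/3 stops shorter (darker).
Need 3 1/3 stops brighter from the aperture: f/20 → f/18 → f/16 → f/14 → f/13 → f/11 → f/10 → f/9 → f/8 → f/7.1 → f/6.3.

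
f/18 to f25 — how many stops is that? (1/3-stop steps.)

1 stop

f/18 → f/20 → f/22 → f/25 — count the steps: 3 third-stops = 1 stop.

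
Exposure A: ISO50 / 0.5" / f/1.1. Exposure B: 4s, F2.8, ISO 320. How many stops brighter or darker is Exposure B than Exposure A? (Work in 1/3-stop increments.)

Aperture: f/1.1 → f/1.2 → f/1.4 → f/1.6 → f/1.8 → f/2 → f/2.2 → f/2.5 → f/2.8 — 2 2/3 stops narrower (darker).
Shutter speed: 0.5 → 0.6 → 0.8 → 1 → 1.3 → 1.6 → 2 → 2.5 → 3.2 → 4 — 3 stops longer (brighter).
ISO: 50 → 64 → 80 → 100 → 125 → 160 → 200 → 250 → 320 — 2 2/3 stops raised (brighter).
Net: −2 2/3 +3 +2 2/3 = +3 stops.

3 stops brighter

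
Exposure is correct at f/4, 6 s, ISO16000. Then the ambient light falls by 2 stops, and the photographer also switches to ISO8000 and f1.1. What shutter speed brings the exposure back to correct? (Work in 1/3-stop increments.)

Scene light: 2 stops darker.
ISO: 16000 → 12800 → 10000 → 8000 — 1 stop dropped (darker).
Aperture: f/4 → f/3.5 → f/3.2 → f/2.8 → f/2.5 → f/2.2 → f/2 → f/1.8 → f/1.6 → f/1.4 → f/1.2 → f/1.1 — 3 2/3 stops opened up (brighter).
Net so far: 2/3 stop brighter. Shutter speed: 6 → 5 → 4.

4 s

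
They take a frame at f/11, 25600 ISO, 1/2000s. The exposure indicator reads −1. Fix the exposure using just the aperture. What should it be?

Underexposed by 1 stop → need 1 stop brighter.
Aperture: f/11 → f/8.

f/8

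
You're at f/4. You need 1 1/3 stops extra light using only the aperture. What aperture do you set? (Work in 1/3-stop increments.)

f/2.5

Aperture: f/4 → f/3.5 → f/3.2 → f/2.8 → f/2.5 — 1 1/3 stops larger aperture (brighter).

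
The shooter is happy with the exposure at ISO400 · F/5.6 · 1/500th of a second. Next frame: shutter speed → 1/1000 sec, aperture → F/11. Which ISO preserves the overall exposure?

Shutter speed: 1/500 → 1/1000 — 1 stop shorter (darker).
Aperture: f/5.6 → f/8 → f/11 — 2 stops narrower (darker).
Net change so far: 3 stops darker. Offset with the ISO: 400 → 800 → 1600 → 3200.

ISO 3200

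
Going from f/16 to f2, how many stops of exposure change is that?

6 stops

f/16 → f/11 → f/8 → f/5.6 → f/4 → f/2.8 → f/2 — count the steps: 6 stops.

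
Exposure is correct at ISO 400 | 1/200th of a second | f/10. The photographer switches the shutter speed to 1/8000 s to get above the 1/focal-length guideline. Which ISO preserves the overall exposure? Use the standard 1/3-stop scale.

ISO 16000

Shutter speed: 1/200 → 1/250 → 1/320 → 1/400 → 1/500 → 1/640 → 1/800 → 1/1000 → 1/1250 → 1/1600 → 1/2000 → 1/2500 → 1/3200 → 1/4000 → 1/5000 → 1/6400 → 1/8000 — 5 1/3 stops shorter (darker).
Need 5 1/3 stops brighter from the ISO: 400 → 500 → 640 → 800 → 1000 → 1250 → 1600 → 2000 → 2500 → 3200 → 4000 → 5000 → 6400 → 8000 → 10000 → 12800 → 16000.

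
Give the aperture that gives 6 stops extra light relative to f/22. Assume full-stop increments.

Aperture: f/22 → f/16 → f/11 → f/8 → f/5.6 → f/4 → f/2.8 — 6 stops larger aperture (brighter).

f/2.8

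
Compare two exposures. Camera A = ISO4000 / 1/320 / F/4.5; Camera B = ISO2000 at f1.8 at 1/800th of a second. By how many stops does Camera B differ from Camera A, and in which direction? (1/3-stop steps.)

Aperture: f/4.5 → f/4 → f/3.5 → f/3.2 → f/2.8 → f/2.5 → f/2.2 → f/2 → f/1.8 — 2 2/3 stops wider (brighter).
Shutter speed: 1/320 → 1/400 → 1/500 → 1/640 → 1/800 — 1 1/3 stops faster (darker).
ISO: 4000 → 3200 → 2500 → 2000 — 1 stop dropped (darker).
Net: +2 2/3 −1 1/3 −1 = +1/3 stops.

1/3 stop brighter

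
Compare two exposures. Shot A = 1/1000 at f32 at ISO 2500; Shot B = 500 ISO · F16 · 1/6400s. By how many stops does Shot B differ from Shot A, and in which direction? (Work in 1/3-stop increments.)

Aperture: f/32 → f/29 → f/25 → f/22 → f/20 → f/18 → f/16 — 2 stops wider (brighter).
Shutter speed: 1/1000 → 1/1250 → 1/1600 → 1/2000 → 1/2500 → 1/3200 → 1/4000 → 1/5000 → 1/6400 — 2 2/3 stops shorter (darker).
ISO: 2500 → 2000 → 1600 → 1250 → 1000 → 800 → 640 → 500 — 2 1/3 stops lower (darker).
Net: +2 −2 2/3 −2 1/3 = −3 stops.

3 stops darker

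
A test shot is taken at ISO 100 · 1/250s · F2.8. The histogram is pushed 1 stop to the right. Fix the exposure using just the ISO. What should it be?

Overexposed by 1 stop → need 1 stop darker.
ISO: 100 → 50.

ISO 50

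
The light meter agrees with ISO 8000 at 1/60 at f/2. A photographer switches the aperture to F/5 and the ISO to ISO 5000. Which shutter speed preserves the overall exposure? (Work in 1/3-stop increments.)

1/6s

Aperture: f/2 → f/2.2 → f/2.5 → f/2.8 → f/3.2 → f/3.5 → f/4 → f/4.5 → f/5 — 2 2/3 stops narrower (darker).
ISO: 8000 → 6400 → 5000 — 2/3 stop dropped (darker).
Net change so far: 3 1/3 stops darker. Offset with the shutter speed: 1/60 → 1/50 → 1/40 → 1/30 → 1/25 → 1/20 → 1/15 → 1/13 → 1/10 → 1/8 → 1/6.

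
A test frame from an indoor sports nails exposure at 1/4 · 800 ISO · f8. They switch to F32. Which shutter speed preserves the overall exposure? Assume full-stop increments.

4 s

Aperture: f/8 → f/11 → f/16 → f/22 → f/32 — 4 stops smaller aperture (darker).
Need 4 stops brighter from the shutter speed: 1/4 → 1/2 → 1 → 2 → 4.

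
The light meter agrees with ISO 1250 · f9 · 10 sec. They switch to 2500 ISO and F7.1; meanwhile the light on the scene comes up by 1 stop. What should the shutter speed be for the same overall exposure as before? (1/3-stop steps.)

Scene light: 1 stop brighter.
ISO: 1250 → 1600 → 2000 → 2500 — 1 stop higher (brighter).
Aperture: f/9 → f/8 → f/7.1 — 2/3 stop larger aperture (brighter).
Net so far: 2 2/3 stops brighter. Shutter speed: 10 → 8 → 6 → 5 → 4 → 3.2 → 2.5 → 2 → 1.6.

1.6 s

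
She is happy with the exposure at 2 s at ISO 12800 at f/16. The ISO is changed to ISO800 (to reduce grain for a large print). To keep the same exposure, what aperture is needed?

ISO: 12800 → 6400 → 3200 → 1600 → 800 — 4 stops lower (darker).
Need 4 stops brighter from the aperture: f/16 → f/11 → f/8 → f/5.6 → f/4.

f/4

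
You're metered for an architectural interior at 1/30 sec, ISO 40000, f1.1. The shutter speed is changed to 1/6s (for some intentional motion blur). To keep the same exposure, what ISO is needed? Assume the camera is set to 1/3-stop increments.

ISO 8000

Shutter speed: 1/30 → 1/25 → 1/20 → 1/15 → 1/13 → 1/10 → 1/8 → 1/6 — 2 1/3 stops longer (brighter).
Need 2 1/3 stops darker from the ISO: 40000 → 32000 → 25600 → 20000 → 16000 → 12800 → 10000 → 8000.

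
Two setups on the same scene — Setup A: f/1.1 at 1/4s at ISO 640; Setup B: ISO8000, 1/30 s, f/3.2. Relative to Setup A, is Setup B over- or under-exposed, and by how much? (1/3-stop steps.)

Aperture: f/1.1 → f/1.2 → f/1.4 → f/1.6 → f/1.8 → f/2 → f/2.2 → f/2.5 → f/2.8 → f/3.2 — 3 stops smaller aperture (darker).
Shutter speed: 1/4 → 1/5 → 1/6 → 1/8 → 1/10 → 1/13 → 1/15 → 1/20 → 1/25 → 1/30 — 3 stops faster (darker).
ISO: 640 → 800 → 1000 → 1250 → 1600 → 2000 → 2500 → 3200 → 4000 → 5000 → 6400 → 8000 — 3 2/3 stops higher (brighter).
Net: −3 −3 +3 2/3 = −2 1/3 stops.

2 1/3 stops darker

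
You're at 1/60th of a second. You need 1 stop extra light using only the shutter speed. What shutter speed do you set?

1/30s

Shutter speed: 1/60 → 1/30 — 1 stop longer (brighter).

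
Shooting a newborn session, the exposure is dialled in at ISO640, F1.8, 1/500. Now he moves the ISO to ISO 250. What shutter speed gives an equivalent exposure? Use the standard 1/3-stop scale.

1/200s

ISO: 640 → 500 → 400 → 320 → 250 — 1 1/3 stops lower (darker).
Need 1 1/3 stops brighter from the shutter speed: 1/500 → 1/400 → 1/320 → 1/250 → 1/200.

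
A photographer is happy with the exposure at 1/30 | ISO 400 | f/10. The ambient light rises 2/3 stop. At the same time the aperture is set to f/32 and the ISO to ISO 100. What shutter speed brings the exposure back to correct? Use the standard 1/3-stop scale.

0.8 s

Scene light: 2/3 stop brighter.
Aperture: f/10 → f/11 → f/13 → f/14 → f/16 → f/18 → f/20 → f/22 → f/25 → f/29 → f/32 — 3 1/3 stops stopped down (darker).
ISO: 400 → 320 → 250 → 200 → 160 → 125 → 100 — 2 stops lower (darker).
Net so far: 4 2/3 stops darker. Shutter speed: 1/30 → 1/25 → 1/20 → 1/15 → 1/13 → 1/10 → 1/8 → 1/6 → 1/5 → 1/4 → 0.3 → 0.4 → 0.5 → 0.6 → 0.8.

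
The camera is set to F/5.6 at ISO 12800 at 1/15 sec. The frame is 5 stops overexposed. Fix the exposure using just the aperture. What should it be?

f/32

Overexposed by 5 stops → need 5 stops darker.
Aperture: f/5.6 → f/8 → f/11 → f/16 → f/22 → f/32.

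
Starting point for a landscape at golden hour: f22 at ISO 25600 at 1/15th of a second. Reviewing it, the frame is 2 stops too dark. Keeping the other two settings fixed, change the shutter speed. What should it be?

1/4s

Underexposed by 2 stops → need 2 stops brighter.
Shutter speed: 1/15 → 1/8 → 1/4.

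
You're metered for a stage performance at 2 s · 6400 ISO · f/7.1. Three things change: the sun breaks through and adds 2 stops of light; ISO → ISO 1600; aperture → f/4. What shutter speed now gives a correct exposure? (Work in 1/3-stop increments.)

0.6 s

Scene light: 2 stops brighter.
ISO: 6400 → 5000 → 4000 → 3200 → 2500 → 2000 → 1600 — 2 stops dropped (darker).
Aperture: f/7.1 → f/6.3 → f/5.6 → f/5 → f/4.5 → f/4 — 1 2/3 stops opened up (brighter).
Net so far: 1 2/3 stops brighter. Shutter speed: 2 → 1.6 → 1.3 → 1 → 0.8 → 0.6.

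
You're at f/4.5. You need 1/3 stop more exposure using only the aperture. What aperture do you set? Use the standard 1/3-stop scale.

f/4

Aperture: f/4.5 → f/4 — 1/3 stop wider (brighter).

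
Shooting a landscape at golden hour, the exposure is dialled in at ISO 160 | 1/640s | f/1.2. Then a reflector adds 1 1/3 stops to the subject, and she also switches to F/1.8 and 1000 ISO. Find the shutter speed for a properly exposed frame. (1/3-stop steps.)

1/5000s

Scene light: 1 1/3 stops brighter.
Aperture: f/1.2 → f/1.4 → f/1.6 → f/1.8 — 1 stop stopped down (darker).
ISO: 160 → 200 → 250 → 320 → 400 → 500 → 640 → 800 → 1000 — 2 2/3 stops raised (brighter).
Net so far: 3 stops brighter. Shutter speed: 1/640 → 1/800 → 1/1000 → 1/1250 → 1/1600 → 1/2000 → 1/2500 → 1/3200 → 1/4000 → 1/5000.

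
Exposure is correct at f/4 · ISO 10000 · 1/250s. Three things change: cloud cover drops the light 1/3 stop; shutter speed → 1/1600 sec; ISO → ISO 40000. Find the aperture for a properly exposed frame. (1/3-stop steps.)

f/2.8

Scene light: 1/3 stop darker.
Shutter speed: 1/250 → 1/320 → 1/400 → 1/500 → 1/640 → 1/800 → 1/1000 → 1/1250 → 1/1600 — 2 2/3 stops faster (darker).
ISO: 10000 → 12800 → 16000 → 20000 → 25600 → 32000 → 40000 — 2 stops higher (brighter).
Net so far: 1 stop darker. Aperture: f/4 → f/3.5 → f/3.2 → f/2.8.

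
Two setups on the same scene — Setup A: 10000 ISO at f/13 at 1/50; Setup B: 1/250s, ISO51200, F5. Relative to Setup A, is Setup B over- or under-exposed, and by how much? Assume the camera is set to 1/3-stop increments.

2 2/3 stops brighter

Aperture: f/13 → f/11 → f/10 → f/9 → f/8 → f/7.1 → f/6.3 → f/5.6 → f/5 — 2 2/3 stops opened up (brighter).
Shutter speed: 1/50 → 1/60 → 1/80 → 1/100 → 1/125 → 1/160 → 1/200 → 1/250 — 2 1/3 stops faster (darker).
ISO: 10000 → 12800 → 16000 → 20000 → 25600 → 32000 → 40000 → 51200 — 2 1/3 stops raised (brighter).
Net: +2 2/3 −2 1/3 +2 1/3 = +2 2/3 stops.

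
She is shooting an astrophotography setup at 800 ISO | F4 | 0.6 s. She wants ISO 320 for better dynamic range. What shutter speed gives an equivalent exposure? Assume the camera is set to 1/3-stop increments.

1.6 s

ISO: 800 → 640 → 500 → 400 → 320 — 1 1/3 stops dropped (darker).
Need 1 1/3 stops brighter from the shutter speed: 0.6 → 0.8 → 1 → 1.3 → 1.6.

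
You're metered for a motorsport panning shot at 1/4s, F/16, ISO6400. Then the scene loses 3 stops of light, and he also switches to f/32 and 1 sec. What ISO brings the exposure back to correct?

ISO 51200

Scene light: 3 stops darker.
Aperture: f/16 → f/22 → f/32 — 2 stops stopped down (darker).
Shutter speed: 1/4 → 1/2 → 1 — 2 stops slower (brighter).
Net so far: 3 stops darker. ISO: 6400 → 12800 → 25600 → 51200.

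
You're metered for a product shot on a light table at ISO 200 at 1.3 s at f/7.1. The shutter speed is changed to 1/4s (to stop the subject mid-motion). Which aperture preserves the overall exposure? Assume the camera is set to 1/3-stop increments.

Shutter speed: 1.3 → 1 → 0.8 → 0.6 → 0.5 → 0.4 → 0.3 → 1/4 — 2 1/3 stops shorter (darker).
Need 2 1/3 stops brighter from the aperture: f/7.1 → f/6.3 → f/5.6 → f/5 → f/4.5 → f/4 → f/3.5 → f/3.2.

f/3.2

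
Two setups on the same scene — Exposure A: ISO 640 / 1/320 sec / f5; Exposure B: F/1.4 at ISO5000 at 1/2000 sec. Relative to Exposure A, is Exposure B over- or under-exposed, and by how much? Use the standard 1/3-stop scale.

Aperture: f/5 → f/4.5 → f/4 → f/3.5 → f/3.2 → f/2.8 → f/2.5 → f/2.2 → f/2 → f/1.8 → f/1.6 → f/1.4 — 3 2/3 stops wider (brighter).
Shutter speed: 1/320 → 1/400 → 1/500 → 1/640 → 1/800 → 1/1000 → 1/1250 → 1/1600 → 1/2000 — 2 2/3 stops faster (darker).
ISO: 640 → 800 → 1000 → 1250 → 1600 → 2000 → 2500 → 3200 → 4000 → 5000 — 3 stops raised (brighter).
Net: +3 2/3 −2 2/3 +3 = +4 stops.

4 stops brighter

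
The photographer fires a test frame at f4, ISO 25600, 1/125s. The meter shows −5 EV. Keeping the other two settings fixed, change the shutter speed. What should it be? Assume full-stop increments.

Underexposed by 5 stops → need 5 stops brighter.
Shutter speed: 1/125 → 1/60 → 1/30 → 1/15 → 1/8 → 1/4.

1/4s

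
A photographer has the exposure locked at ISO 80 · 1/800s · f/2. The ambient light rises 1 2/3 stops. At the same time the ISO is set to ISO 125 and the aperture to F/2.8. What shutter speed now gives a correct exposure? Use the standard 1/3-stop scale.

1/2000s

Scene light: 1 2/3 stops brighter.
ISO: 80 → 100 → 125 — 2/3 stop higher (brighter).
Aperture: f/2 → f/2.2 → f/2.5 → f/2.8 — 1 stop smaller aperture (darker).
Net so far: 1 1/3 stops brighter. Shutter speed: 1/800 → 1/1000 → 1/1250 → 1/1600 → 1/2000.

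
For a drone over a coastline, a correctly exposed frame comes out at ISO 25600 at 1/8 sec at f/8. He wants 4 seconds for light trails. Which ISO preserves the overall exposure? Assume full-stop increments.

Shutter speed: 1/8 → 1/4 → 1/2 → 1 → 2 → 4 — 5 stops slower (brighter).
Need 5 stops darker from the ISO: 25600 → 12800 → 6400 → 3200 → 1600 → 800.

ISO 800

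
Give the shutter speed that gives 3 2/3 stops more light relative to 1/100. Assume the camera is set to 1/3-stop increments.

1/8s

Shutter speed: 1/100 → 1/80 → 1/60 → 1/50 → 1/40 → 1/30 → 1/25 → 1/20 → 1/15 → 1/13 → 1/10 → 1/8 — 3 2/3 stops longer (brighter).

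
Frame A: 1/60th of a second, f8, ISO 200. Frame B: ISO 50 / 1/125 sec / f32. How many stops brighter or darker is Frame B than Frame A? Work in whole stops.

7 stops darker

Aperture: f/8 → f/11 → f/16 → f/22 → f/32 — 4 stops stopped down (darker).
Shutter speed: 1/60 → 1/125 — 1 stop faster (darker).
ISO: 200 → 100 → 50 — 2 stops dropped (darker).
Net: −4 −1 −2 = −7 stops.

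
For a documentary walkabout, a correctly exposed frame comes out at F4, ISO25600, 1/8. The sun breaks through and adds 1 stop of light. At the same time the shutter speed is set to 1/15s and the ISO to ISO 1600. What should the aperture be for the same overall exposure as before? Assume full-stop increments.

f/1.0

Scene light: 1 stop brighter.
Shutter speed: 1/8 → 1/15 — 1 stop shorter (darker).
ISO: 25600 → 12800 → 6400 → 3200 → 1600 — 4 stops lower (darker).
Net so far: 4 stops darker. Aperture: f/4 → f/2.8 → f/2 → f/1.4 → f/1.0.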